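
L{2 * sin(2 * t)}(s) 4/(s^2+4)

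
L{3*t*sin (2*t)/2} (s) 6*s/ (s^2 + 4)^2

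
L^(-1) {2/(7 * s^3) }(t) t^2/7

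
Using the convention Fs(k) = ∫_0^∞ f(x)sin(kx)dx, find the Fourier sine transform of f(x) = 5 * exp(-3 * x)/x 5 * atan(k/3)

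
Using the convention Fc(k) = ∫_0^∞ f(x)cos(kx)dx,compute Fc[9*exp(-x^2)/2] 9*sqrt(pi)*exp(-k^2/4)/4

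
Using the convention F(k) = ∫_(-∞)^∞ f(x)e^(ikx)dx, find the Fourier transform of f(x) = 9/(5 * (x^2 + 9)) 3 * pi * exp(-3 * Abs(k))/5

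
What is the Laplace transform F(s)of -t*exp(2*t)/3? -1/(3*(s - 2)^2)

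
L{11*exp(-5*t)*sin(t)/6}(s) 11/(6*((s + 5)^2 + 1))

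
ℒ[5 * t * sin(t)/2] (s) 5 * s/(s^2 + 1)^2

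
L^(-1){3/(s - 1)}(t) 3*exp(t)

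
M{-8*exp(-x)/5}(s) -8*gamma(s)/5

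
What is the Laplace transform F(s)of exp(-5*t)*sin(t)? 1/((s + 5)^2 + 1)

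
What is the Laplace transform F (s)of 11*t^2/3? 22/ (3*s^3)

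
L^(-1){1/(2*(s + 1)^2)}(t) t*exp(-t)/2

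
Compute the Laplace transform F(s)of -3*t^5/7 -360/(7*s^6)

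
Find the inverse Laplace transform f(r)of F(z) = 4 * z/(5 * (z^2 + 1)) 4 * cos(r)/5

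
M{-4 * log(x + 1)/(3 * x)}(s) 4 * pi * csc(pi * s)/(3 * (s - 1))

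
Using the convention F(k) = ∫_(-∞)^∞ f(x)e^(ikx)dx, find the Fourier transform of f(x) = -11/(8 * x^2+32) -11 * pi * exp(-2 * Abs(k))/16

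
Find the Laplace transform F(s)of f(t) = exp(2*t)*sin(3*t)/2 3/(2*((s - 2)^2 + 9))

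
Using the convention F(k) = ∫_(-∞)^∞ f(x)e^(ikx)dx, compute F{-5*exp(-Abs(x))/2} -5/(k^2+1)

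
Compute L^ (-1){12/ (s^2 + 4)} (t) 6*sin (2*t)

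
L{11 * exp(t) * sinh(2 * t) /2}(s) 11/((s - 1) ^2-4) 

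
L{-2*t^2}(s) -4/s^3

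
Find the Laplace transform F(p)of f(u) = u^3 6/p^4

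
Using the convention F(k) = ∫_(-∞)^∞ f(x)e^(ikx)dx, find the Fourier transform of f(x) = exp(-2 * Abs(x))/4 1/(k^2 + 4)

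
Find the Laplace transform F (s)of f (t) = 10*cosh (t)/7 10*s/ (7*(s^2 - 1))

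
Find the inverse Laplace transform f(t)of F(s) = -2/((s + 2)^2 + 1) -2 * exp(-2 * t) * sin(t)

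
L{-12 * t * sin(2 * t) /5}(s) -48 * s/(5 * (s^2 + 4) ^2) 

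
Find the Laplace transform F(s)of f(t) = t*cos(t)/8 (s^2-1)/(8*(s^2 + 1)^2)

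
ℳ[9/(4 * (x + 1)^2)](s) -9 * pi * (s - 1)/(4 * sin(pi * s))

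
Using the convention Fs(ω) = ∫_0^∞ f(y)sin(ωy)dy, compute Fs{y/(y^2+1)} pi * exp(-ω)/2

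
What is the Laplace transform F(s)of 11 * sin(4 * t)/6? 22/(3 * (s^2+16))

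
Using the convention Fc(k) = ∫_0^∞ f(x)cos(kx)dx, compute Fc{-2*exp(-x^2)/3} -sqrt(pi)*exp(-k^2/4)/3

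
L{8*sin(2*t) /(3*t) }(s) 8*atan(2/s) /3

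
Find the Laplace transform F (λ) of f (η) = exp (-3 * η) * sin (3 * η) 3/ ( (λ + 3) ^2 + 9) 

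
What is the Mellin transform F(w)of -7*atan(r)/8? 7*pi*sec(pi*w/2)/(16*w)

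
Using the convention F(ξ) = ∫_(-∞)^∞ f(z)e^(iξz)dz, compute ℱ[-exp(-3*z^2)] -sqrt(3)*sqrt(pi)*exp(-ξ^2/12)/3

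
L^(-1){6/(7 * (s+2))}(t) 6 * exp(-2 * t)/7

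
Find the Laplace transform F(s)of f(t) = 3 3/s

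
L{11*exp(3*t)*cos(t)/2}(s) 11*(s - 3)/(2*((s - 3)^2+1))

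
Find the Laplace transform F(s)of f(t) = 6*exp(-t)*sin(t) 6/((s+1)^2+1)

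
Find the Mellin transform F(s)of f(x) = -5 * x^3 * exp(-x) -5 * gamma(s+3)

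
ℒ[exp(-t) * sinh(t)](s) 1/(s * (s + 2))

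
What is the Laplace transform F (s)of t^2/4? 1/ (2*s^3)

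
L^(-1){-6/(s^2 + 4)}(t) -3 * sin(2 * t)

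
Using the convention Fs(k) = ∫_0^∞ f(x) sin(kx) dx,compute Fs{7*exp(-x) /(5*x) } 7*atan(k) /5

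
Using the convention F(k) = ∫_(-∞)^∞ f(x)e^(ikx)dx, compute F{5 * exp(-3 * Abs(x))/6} 5/(k^2+9)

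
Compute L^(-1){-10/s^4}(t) -5*t^3/3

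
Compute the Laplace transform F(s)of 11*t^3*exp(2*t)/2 33/(s - 2)^4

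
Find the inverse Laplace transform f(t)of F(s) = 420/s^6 7*t^5/2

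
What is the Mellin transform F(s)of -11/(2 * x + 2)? -11 * pi * csc(pi * s)/2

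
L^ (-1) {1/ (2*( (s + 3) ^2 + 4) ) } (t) exp (-3*t)*sin (2*t) /4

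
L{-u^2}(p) -2/p^3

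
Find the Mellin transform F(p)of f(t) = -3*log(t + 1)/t 3*pi*csc(pi*p)/(p - 1)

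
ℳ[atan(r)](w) -pi * sec(pi * w/2)/(2 * w)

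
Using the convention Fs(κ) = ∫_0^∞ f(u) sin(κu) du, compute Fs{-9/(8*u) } -9*pi/16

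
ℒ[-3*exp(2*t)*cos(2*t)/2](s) 3*(2 - s)/(2*((s - 2)^2 + 4))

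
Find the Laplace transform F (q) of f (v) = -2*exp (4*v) -2/ (q - 4) 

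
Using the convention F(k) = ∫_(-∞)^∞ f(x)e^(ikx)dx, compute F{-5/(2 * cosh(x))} -5 * pi/(2 * cosh(pi * k/2))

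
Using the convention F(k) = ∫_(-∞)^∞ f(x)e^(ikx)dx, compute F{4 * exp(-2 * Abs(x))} 16/(k^2 + 4)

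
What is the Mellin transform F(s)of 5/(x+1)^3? 5*pi*(s - 2)*(s - 1)/(2*sin(pi*s))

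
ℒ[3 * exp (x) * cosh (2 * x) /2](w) 3 * (w - 1) / (2 * ( (w - 1) ^2 - 4) ) 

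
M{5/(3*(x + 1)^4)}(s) 5*gamma(s)*gamma(4 - s)/18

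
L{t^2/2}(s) s^(-3)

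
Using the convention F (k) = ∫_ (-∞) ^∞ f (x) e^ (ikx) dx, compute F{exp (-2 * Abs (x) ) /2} 2/ (k^2+4) 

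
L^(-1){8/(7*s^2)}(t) 8*t/7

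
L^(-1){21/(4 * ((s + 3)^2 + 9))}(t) 7 * exp(-3 * t) * sin(3 * t)/4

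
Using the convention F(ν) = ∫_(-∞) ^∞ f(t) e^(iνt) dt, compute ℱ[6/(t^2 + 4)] 3*pi*exp(-2*Abs(ν) ) 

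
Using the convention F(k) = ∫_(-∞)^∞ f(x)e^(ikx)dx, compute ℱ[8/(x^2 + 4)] 4 * pi * exp(-2 * Abs(k))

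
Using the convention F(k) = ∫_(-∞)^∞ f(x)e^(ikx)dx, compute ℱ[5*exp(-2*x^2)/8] 5*sqrt(2)*sqrt(pi)*exp(-k^2/8)/16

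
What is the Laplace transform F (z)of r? z^ (-2)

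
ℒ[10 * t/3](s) 10/ (3 * s^2)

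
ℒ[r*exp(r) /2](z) 1/(2*(z - 1) ^2) 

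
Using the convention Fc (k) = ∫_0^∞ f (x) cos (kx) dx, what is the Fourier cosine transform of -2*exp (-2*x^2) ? -sqrt (2)*sqrt (pi)*exp (-k^2/8) /2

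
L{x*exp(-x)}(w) (w + 1)^(-2)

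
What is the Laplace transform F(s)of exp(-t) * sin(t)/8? 1/(8 * ((s + 1)^2 + 1))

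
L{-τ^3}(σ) -6/σ^4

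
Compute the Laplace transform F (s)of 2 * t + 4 2/s^2 + 4/s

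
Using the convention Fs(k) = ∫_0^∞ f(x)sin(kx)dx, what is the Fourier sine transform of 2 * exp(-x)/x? 2 * atan(k)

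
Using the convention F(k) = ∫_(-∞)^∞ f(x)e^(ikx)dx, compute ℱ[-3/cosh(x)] -3*pi/cosh(pi*k/2)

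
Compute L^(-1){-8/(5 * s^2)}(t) -8 * t/5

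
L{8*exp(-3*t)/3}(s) 8/(3*(s+3))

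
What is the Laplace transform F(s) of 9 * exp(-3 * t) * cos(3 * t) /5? 9 * (s + 3) /(5 * ((s + 3) ^2 + 9) ) 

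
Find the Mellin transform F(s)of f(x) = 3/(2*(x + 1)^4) gamma(s)*gamma(4 - s)/4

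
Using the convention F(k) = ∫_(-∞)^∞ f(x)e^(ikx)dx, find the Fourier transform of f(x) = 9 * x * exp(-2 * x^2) 9 * sqrt(2) * I * sqrt(pi) * k * exp(-k^2/8)/8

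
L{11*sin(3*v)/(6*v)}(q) 11*atan(3/q)/6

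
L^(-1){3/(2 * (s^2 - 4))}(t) 3 * sinh(2 * t)/4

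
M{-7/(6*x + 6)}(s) -7*pi*csc(pi*s)/6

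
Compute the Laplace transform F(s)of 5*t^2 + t s^(-2) + 10/s^3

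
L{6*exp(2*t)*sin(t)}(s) 6/((s - 2)^2 + 1)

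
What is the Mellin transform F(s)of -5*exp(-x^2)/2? -5*gamma(s/2)/4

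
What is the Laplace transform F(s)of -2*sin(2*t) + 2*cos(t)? 2*s/(s^2 + 1) - 4/(s^2 + 4)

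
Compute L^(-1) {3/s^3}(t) 3*t^2/2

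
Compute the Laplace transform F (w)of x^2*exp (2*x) 2/ (w - 2)^3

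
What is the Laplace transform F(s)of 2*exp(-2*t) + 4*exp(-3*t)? 2/(s + 2) + 4/(s + 3)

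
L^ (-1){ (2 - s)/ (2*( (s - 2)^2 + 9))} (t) -exp (2*t)*cos (3*t)/2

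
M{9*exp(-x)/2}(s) 9*gamma(s)/2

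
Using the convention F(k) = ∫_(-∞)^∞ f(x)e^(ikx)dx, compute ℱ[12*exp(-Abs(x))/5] 24/(5*(k^2 + 1))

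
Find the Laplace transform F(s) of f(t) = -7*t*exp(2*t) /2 -7/(2*(s - 2) ^2) 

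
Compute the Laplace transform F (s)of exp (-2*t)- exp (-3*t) 1/ (s+2)-1/ (s+3)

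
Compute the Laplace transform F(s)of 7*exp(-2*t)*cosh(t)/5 7*(s + 2)/(5*((s + 2)^2 - 1))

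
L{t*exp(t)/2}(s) 1/(2*(s - 1)^2)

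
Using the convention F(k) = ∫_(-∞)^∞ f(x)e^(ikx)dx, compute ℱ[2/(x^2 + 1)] 2*pi*exp(-Abs(k))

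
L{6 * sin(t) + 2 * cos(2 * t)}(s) 6/(s^2 + 1) + 2 * s/(s^2 + 4)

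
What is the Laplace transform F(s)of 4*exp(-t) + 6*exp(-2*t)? 6/(s + 2) + 4/(s + 1)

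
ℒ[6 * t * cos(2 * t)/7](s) 6 * (s^2-4)/(7 * (s^2 + 4)^2)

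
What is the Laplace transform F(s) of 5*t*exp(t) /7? 5/(7*(s - 1) ^2) 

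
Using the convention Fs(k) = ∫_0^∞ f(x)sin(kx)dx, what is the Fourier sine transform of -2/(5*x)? -pi/5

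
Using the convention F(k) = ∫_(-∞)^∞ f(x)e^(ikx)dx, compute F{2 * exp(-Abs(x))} 4/(k^2 + 1)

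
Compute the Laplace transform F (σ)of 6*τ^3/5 36/ (5*σ^4)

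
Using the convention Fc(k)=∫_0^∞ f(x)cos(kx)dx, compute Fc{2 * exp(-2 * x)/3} 4/(3 * (k^2 + 4))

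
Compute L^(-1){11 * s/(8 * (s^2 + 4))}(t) 11 * cos(2 * t)/8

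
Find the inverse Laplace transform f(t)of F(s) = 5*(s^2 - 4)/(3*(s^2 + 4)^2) 5*t*cos(2*t)/3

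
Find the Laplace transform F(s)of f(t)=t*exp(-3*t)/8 1/(8*(s + 3)^2)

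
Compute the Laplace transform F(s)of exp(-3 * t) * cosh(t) (s+3)/((s+3)^2 - 1)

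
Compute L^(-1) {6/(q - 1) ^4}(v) v^3*exp(v) 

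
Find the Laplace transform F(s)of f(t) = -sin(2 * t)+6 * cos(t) 6 * s/(s^2+1) - 2/(s^2+4)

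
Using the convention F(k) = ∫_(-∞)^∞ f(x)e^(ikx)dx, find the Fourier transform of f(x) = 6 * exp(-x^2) 6 * sqrt(pi) * exp(-k^2/4)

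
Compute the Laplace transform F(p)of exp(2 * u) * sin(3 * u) 3/((p - 2)^2+9)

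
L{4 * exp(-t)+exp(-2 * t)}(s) 4/(s+1)+1/(s+2)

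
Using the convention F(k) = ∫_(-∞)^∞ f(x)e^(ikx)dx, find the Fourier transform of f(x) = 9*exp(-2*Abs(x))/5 36/(5*(k^2 + 4))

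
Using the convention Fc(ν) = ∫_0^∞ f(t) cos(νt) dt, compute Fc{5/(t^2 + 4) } 5 * pi * exp(-2 * ν) /4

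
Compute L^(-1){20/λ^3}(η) 10*η^2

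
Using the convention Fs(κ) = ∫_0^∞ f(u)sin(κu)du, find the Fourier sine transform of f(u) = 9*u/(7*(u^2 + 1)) 9*pi*exp(-κ)/14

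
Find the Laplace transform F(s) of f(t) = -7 -7/s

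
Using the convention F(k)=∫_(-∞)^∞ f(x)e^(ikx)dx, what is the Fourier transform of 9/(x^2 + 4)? 9 * pi * exp(-2 * Abs(k))/2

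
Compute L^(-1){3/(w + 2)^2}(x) 3*x*exp(-2*x)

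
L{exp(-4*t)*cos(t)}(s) (s + 4)/((s + 4)^2 + 1)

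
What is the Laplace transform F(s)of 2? 2/s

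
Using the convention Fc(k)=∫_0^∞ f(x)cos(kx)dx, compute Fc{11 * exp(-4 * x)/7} 44/(7 * (k^2+16))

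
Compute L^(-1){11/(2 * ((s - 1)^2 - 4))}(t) 11 * exp(t) * sinh(2 * t)/4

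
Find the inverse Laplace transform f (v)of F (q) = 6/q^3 3 * v^2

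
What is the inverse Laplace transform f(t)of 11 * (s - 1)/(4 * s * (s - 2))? 11 * exp(t) * cosh(t)/4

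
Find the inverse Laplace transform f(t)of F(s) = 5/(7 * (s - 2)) 5 * exp(2 * t)/7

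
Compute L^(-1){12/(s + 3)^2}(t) 12*t*exp(-3*t)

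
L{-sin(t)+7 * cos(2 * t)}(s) 7 * s/(s^2+4) - 1/(s^2+1)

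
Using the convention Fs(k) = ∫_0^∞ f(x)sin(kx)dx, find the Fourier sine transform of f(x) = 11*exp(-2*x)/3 11*k/(3*(k^2 + 4))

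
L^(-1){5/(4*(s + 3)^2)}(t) 5*t*exp(-3*t)/4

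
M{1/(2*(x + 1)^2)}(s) (-pi*s + pi)/(2*sin(pi*s))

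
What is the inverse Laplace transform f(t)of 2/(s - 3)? 2 * exp(3 * t)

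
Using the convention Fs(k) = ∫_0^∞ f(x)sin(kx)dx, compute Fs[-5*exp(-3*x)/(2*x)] -5*atan(k/3)/2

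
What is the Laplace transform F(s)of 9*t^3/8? 27/(4*s^4)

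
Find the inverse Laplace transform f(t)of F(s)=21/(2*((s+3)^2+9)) 7*exp(-3*t)*sin(3*t)/2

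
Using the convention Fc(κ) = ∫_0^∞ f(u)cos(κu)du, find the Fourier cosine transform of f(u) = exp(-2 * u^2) sqrt(2) * sqrt(pi) * exp(-κ^2/8)/4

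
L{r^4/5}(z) 24/(5 * z^5)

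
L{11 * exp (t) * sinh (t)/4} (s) 11/ (4 * s * (s - 2))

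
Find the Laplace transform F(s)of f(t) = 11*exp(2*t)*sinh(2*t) 22/(s*(s - 4))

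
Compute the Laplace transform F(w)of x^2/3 2/(3 * w^3)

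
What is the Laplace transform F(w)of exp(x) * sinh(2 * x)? 2/((w - 1)^2 - 4)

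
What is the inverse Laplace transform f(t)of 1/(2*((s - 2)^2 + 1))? exp(2*t)*sin(t)/2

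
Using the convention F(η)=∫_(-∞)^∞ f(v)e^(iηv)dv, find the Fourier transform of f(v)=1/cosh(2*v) pi/(2*cosh(pi*η/4))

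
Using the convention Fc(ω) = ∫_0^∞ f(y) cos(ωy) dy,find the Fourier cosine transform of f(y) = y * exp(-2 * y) (4 - ω^2) /(ω^2+4) ^2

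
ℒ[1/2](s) 1/(2*s)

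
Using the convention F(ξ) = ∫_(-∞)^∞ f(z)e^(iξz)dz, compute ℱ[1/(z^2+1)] pi*exp(-Abs(ξ))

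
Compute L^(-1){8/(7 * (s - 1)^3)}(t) 4 * t^2 * exp(t)/7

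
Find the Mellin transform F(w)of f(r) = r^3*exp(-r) gamma(w + 3)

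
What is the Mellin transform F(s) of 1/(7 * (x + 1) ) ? pi * csc(pi * s) /7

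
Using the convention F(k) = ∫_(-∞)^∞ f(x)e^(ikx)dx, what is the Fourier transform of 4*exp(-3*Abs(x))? 24/(k^2 + 9)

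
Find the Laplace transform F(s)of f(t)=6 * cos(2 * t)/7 6 * s/(7 * (s^2 + 4))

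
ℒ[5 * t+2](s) 5/s^2+2/s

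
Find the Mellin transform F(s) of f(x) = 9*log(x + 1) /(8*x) -9*pi*csc(pi*s) /(8*s - 8) 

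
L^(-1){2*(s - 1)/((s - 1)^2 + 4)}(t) 2*exp(t)*cos(2*t)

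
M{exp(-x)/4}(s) gamma(s)/4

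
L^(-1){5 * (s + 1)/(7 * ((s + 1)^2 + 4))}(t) 5 * exp(-t) * cos(2 * t)/7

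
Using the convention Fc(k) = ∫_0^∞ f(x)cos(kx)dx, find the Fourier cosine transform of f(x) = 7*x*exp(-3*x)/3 7*(9 - k^2)/(3*(k^2+9)^2)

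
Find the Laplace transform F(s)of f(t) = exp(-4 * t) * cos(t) (s + 4)/((s + 4)^2 + 1)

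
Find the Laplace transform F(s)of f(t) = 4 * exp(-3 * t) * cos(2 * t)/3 4 * (s+3)/(3 * ((s+3)^2+4))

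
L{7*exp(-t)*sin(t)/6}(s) 7/(6*((s + 1)^2 + 1))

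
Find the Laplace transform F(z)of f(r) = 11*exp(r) 11/(z - 1)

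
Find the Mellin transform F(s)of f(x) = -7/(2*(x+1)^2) 7*pi*(s - 1)/(2*sin(pi*s))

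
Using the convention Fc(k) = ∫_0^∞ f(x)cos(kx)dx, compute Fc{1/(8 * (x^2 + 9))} pi * exp(-3 * k)/48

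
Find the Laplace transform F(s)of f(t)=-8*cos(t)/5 -8*s/(5*s^2 + 5)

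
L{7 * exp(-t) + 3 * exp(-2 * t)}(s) 7/(s + 1) + 3/(s + 2)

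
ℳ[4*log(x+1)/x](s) -4*pi*csc(pi*s)/(s - 1)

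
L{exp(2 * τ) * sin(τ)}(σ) 1/((σ - 2)^2+1)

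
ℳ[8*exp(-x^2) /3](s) 4*gamma(s/2) /3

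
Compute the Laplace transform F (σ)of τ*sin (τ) 2*σ/ (σ^2 + 1)^2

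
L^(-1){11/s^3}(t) 11*t^2/2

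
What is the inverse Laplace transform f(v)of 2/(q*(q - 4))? exp(2*v)*sinh(2*v)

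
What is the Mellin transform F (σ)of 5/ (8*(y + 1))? 5*pi*csc (pi*σ)/8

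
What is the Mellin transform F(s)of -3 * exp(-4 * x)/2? -3 * gamma(s)/(2 * 2^(2 * s))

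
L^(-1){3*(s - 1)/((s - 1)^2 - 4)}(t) 3*exp(t)*cosh(2*t)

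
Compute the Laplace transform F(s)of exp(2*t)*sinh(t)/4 1/(4*((s - 2)^2 - 1))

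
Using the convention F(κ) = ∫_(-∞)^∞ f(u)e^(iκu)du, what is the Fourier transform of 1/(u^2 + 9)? pi*exp(-3*Abs(κ))/3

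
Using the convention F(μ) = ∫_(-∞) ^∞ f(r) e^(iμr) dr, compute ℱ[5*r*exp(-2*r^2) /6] 5*sqrt(2)*I*sqrt(pi)*μ*exp(-μ^2/8) /48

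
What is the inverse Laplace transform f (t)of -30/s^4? -5*t^3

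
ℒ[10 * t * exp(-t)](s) 10/(s + 1)^2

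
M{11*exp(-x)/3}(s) 11*gamma(s)/3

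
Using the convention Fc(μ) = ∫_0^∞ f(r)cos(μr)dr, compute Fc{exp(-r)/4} 1/(4*(μ^2 + 1))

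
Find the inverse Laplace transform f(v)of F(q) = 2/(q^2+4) sin(2 * v)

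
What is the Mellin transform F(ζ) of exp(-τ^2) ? gamma(ζ/2) /2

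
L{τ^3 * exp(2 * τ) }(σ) 6/(σ - 2) ^4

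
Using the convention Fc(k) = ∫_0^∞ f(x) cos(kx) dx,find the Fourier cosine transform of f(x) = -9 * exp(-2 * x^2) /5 -9 * sqrt(2) * sqrt(pi) * exp(-k^2/8) /20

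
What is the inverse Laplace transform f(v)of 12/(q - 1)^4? 2 * v^3 * exp(v)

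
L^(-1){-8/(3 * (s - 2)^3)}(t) -4 * t^2 * exp(2 * t)/3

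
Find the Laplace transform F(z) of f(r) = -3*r -3/z^2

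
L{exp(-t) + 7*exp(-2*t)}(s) 7/(s + 2) + 1/(s + 1)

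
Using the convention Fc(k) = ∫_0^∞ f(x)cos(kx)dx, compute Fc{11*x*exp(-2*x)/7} 11*(4 - k^2)/(7*(k^2 + 4)^2)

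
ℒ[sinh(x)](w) 1/(w^2-1)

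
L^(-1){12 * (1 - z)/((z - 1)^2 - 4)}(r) -12 * exp(r) * cosh(2 * r)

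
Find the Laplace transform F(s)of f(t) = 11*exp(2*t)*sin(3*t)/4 33/(4*((s - 2)^2 + 9))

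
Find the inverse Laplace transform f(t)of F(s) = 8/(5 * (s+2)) 8 * exp(-2 * t)/5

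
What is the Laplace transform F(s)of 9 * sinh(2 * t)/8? 9/(4 * (s^2 - 4))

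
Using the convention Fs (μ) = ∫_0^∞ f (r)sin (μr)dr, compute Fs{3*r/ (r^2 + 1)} 3*pi*exp (-μ)/2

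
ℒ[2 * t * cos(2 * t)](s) 2 * (s^2 - 4)/(s^2 + 4)^2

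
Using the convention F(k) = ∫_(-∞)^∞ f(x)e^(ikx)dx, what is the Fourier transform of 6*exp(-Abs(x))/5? 12/(5*(k^2 + 1))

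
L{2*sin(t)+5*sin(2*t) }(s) 2/(s^2+1)+10/(s^2+4) 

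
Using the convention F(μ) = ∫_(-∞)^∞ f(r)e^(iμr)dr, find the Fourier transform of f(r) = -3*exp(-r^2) -3*sqrt(pi)*exp(-μ^2/4)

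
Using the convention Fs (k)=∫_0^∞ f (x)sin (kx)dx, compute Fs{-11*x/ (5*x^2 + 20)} -11*pi*exp (-2*k)/10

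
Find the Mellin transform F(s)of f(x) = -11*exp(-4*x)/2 -11*gamma(s)/(2*2^(2*s))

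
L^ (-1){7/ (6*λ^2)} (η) 7*η/6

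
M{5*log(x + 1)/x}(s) -5*pi*csc(pi*s)/(s - 1)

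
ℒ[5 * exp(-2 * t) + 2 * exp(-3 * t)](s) 2/(s + 3) + 5/(s + 2)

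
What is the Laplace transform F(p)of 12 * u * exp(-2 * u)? 12/(p + 2)^2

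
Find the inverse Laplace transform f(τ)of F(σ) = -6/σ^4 -τ^3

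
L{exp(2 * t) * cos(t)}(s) (s - 2)/((s - 2)^2 + 1)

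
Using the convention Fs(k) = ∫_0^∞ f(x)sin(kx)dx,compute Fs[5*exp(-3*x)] 5*k/(k^2 + 9)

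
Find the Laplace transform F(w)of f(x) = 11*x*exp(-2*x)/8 11/(8*(w+2)^2)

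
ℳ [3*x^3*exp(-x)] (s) 3*gamma(s + 3)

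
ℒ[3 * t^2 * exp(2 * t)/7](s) 6/(7 * (s - 2)^3)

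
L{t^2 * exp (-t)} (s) 2/ (s + 1)^3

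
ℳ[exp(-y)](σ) gamma(σ)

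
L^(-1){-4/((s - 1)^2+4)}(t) -2*exp(t)*sin(2*t)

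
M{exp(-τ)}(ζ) gamma(ζ)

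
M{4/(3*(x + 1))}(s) 4*pi*csc(pi*s)/3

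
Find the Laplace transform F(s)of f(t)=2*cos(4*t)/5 2*s/(5*(s^2+16))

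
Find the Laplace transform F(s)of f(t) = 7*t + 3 7/s^2 + 3/s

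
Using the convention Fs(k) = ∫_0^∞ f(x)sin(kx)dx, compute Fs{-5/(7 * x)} -5 * pi/14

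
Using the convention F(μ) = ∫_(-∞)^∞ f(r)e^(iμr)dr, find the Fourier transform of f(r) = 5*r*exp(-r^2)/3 5*I*sqrt(pi)*μ*exp(-μ^2/4)/6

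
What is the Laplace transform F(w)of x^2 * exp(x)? 2/(w - 1)^3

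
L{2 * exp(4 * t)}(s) 2/(s - 4)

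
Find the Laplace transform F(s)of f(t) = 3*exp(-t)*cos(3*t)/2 3*(s+1)/(2*((s+1)^2+9))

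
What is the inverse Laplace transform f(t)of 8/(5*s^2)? 8*t/5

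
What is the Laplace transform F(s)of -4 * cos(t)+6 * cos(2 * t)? 6 * s/(s^2+4)-4 * s/(s^2+1)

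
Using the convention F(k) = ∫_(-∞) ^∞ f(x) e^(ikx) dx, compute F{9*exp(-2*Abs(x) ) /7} 36/(7*(k^2 + 4) ) 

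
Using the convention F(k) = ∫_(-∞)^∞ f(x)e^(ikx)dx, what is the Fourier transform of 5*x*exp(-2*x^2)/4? 5*sqrt(2)*I*sqrt(pi)*k*exp(-k^2/8)/32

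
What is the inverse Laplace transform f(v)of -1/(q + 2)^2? -v*exp(-2*v)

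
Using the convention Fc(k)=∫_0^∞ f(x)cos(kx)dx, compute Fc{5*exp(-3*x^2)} 5*sqrt(3)*sqrt(pi)*exp(-k^2/12)/6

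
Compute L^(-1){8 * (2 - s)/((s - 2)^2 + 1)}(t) -8 * exp(2 * t) * cos(t)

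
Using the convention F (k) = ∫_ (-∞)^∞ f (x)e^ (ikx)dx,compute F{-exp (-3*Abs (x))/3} -2/ (k^2+9)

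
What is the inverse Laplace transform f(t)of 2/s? 2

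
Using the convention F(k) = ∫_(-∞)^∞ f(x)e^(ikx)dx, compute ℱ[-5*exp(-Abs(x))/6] -5/(3*k^2+3)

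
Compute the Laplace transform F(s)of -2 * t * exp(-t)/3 -2/(3 * (s + 1)^2)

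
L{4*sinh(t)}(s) 4/(s^2 - 1)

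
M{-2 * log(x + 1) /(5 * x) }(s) 2 * pi * csc(pi * s) /(5 * (s - 1) ) 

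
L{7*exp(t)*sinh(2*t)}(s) 14/((s - 1)^2-4)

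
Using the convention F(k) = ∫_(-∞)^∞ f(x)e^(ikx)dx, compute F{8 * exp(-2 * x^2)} 4 * sqrt(2) * sqrt(pi) * exp(-k^2/8)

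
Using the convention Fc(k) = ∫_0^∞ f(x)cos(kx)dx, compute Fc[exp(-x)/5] 1/(5*(k^2+1))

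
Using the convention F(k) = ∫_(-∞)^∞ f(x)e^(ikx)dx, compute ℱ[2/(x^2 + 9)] 2 * pi * exp(-3 * Abs(k))/3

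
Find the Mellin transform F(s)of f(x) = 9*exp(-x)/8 9*gamma(s)/8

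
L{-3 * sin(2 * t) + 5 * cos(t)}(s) 5 * s/(s^2 + 1) - 6/(s^2 + 4)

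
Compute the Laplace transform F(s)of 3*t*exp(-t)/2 3/(2*(s + 1)^2)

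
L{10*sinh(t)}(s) 10/(s^2 - 1)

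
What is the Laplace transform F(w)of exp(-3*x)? 1/(w + 3)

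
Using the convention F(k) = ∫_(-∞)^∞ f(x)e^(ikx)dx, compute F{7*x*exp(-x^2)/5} 7*I*sqrt(pi)*k*exp(-k^2/4)/10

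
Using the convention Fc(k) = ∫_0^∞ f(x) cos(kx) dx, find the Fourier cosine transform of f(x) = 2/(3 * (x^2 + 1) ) pi * exp(-k) /3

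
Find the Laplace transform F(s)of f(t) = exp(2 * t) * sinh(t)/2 1/(2 * ((s - 2)^2 - 1))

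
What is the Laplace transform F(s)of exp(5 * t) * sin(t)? 1/((s - 5)^2 + 1)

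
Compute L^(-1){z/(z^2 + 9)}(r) cos(3 * r)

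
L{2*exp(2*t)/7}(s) 2/(7*(s - 2))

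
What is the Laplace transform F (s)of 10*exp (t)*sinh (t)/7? 10/ (7*s*(s - 2))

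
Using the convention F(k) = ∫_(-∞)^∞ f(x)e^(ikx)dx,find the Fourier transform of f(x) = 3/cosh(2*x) 3*pi/(2*cosh(pi*k/4))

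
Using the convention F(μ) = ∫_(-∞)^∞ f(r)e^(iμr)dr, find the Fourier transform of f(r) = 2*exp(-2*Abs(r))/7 8/(7*(μ^2 + 4))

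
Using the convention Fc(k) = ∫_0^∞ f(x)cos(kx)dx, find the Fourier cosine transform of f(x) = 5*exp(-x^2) 5*sqrt(pi)*exp(-k^2/4)/2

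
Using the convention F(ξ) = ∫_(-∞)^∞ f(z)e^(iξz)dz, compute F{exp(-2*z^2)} sqrt(2)*sqrt(pi)*exp(-ξ^2/8)/2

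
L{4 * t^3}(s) 24/s^4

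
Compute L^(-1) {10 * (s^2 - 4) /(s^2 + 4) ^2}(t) 10 * t * cos(2 * t) 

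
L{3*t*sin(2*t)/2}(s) 6*s/(s^2 + 4)^2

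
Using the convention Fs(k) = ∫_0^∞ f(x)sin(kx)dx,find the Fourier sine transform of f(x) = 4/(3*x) 2*pi/3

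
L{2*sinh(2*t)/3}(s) 4/(3*(s^2 - 4))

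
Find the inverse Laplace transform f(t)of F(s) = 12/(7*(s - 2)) 12*exp(2*t)/7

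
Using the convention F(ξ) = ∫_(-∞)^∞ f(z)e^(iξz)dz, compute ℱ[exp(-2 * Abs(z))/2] 2/(ξ^2 + 4)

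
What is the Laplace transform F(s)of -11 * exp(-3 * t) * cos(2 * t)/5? 11 * (-s - 3)/(5 * ((s + 3)^2 + 4))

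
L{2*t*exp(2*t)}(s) 2/(s - 2)^2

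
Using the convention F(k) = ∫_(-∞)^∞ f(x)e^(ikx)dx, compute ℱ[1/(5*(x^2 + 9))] pi*exp(-3*Abs(k))/15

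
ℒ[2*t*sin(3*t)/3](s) 4*s/(s^2 + 9)^2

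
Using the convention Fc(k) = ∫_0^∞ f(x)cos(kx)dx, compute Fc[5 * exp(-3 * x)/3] 5/(k^2 + 9)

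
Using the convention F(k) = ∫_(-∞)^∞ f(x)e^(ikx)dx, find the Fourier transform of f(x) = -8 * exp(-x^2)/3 -8 * sqrt(pi) * exp(-k^2/4)/3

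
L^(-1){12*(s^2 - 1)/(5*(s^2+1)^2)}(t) 12*t*cos(t)/5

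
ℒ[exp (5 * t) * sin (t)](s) 1/ ( (s - 5)^2+1)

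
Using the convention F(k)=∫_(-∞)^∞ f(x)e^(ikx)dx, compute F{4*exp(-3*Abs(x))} 24/(k^2+9)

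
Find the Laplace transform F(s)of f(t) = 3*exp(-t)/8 3/(8*(s+1))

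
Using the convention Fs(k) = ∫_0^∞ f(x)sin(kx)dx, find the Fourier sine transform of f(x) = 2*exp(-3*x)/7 2*k/(7*(k^2 + 9))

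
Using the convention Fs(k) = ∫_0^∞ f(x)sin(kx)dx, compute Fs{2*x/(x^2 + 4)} pi*exp(-2*k)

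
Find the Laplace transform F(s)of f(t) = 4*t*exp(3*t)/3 4/(3*(s - 3)^2)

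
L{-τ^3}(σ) -6/σ^4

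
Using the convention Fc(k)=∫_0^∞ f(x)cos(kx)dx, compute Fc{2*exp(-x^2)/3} sqrt(pi)*exp(-k^2/4)/3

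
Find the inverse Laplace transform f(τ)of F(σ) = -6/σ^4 -τ^3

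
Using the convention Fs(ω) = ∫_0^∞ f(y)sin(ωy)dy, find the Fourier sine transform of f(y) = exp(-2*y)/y atan(ω/2)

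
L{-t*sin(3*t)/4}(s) -3*s/(2*(s^2 + 9)^2)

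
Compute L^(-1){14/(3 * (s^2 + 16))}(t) 7 * sin(4 * t)/6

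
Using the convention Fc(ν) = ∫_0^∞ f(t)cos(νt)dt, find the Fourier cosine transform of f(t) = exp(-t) 1/(ν^2 + 1)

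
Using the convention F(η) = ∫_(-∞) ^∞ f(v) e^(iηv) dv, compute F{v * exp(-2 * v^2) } sqrt(2) * I * sqrt(pi) * η * exp(-η^2/8) /8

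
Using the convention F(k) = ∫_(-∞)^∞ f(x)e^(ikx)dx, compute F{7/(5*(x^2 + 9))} 7*pi*exp(-3*Abs(k))/15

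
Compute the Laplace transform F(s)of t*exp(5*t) (s - 5)^(-2)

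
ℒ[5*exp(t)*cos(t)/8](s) 5*(s - 1)/(8*((s - 1)^2 + 1))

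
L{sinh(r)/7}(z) 1/(7 * (z^2 - 1))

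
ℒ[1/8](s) 1/(8*s)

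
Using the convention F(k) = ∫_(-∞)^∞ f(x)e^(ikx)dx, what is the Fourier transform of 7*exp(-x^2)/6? 7*sqrt(pi)*exp(-k^2/4)/6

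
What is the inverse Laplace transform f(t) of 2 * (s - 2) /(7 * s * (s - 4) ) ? 2 * exp(2 * t) * cosh(2 * t) /7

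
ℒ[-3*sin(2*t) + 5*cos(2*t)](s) 5*s/(s^2 + 4) - 6/(s^2 + 4)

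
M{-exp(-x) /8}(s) -gamma(s) /8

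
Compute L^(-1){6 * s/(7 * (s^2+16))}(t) 6 * cos(4 * t)/7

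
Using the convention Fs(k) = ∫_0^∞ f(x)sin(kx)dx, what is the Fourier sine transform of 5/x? 5*pi/2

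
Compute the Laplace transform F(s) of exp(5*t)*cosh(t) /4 (s - 5) /(4*((s - 5) ^2-1) ) 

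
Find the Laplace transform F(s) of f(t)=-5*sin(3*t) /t -5*atan(3/s) 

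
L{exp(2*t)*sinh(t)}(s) 1/((s - 2)^2 - 1)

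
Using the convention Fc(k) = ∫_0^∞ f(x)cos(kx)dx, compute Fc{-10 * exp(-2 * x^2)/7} -5 * sqrt(2) * sqrt(pi) * exp(-k^2/8)/14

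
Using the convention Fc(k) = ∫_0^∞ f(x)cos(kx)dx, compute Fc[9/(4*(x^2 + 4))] 9*pi*exp(-2*k)/16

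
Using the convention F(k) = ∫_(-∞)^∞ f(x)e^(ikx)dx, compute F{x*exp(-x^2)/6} I*sqrt(pi)*k*exp(-k^2/4)/12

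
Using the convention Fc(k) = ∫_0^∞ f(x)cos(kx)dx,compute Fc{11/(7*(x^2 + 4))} 11*pi*exp(-2*k)/28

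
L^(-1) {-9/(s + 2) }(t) -9 * exp(-2 * t) 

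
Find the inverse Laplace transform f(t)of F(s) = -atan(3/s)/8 -sin(3*t)/(8*t)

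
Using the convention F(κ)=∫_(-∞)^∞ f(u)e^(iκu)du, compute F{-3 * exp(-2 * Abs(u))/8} -3/(2 * κ^2+8)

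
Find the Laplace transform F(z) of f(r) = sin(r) 1/(z^2 + 1) 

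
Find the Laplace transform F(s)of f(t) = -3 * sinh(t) -3/(s^2 - 1)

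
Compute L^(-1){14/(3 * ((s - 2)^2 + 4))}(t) 7 * exp(2 * t) * sin(2 * t)/3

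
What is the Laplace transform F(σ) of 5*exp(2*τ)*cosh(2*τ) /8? 5*(σ - 2) /(8*σ*(σ - 4) ) 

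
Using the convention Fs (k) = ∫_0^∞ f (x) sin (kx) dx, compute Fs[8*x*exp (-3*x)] 48*k/ (k^2+9) ^2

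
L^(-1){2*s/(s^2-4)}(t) 2*cosh(2*t)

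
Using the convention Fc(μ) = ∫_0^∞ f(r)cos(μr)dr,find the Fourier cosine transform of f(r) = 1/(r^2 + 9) pi*exp(-3*μ)/6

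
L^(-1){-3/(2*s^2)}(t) -3*t/2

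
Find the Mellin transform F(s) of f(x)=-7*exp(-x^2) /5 -7*gamma(s/2) /10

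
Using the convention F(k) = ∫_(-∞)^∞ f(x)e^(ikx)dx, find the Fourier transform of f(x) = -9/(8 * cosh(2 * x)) -9 * pi/(16 * cosh(pi * k/4))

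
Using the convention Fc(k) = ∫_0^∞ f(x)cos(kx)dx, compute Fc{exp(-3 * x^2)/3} sqrt(3) * sqrt(pi) * exp(-k^2/12)/18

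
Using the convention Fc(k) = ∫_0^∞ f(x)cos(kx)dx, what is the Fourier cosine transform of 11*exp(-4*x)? 44/(k^2 + 16)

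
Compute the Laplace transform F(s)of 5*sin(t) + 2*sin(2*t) 5/(s^2 + 1) + 4/(s^2 + 4)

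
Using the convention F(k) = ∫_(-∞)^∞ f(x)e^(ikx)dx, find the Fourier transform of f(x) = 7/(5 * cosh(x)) 7 * pi/(5 * cosh(pi * k/2))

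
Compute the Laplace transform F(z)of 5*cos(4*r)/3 5*z/(3*(z^2+16))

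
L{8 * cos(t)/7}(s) 8 * s/(7 * (s^2 + 1))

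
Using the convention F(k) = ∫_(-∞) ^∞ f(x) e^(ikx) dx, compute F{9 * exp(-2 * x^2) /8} 9 * sqrt(2) * sqrt(pi) * exp(-k^2/8) /16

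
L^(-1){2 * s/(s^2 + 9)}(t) 2 * cos(3 * t)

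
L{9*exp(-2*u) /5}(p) 9/(5*(p + 2) ) 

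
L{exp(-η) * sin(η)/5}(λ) 1/(5 * ((λ + 1)^2 + 1))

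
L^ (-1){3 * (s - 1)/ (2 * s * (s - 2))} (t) 3 * exp (t) * cosh (t)/2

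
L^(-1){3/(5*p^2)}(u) 3*u/5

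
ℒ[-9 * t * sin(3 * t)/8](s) -27 * s/(4 * (s^2 + 9)^2)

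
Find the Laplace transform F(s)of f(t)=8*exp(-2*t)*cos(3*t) 8*(s + 2)/((s + 2)^2 + 9)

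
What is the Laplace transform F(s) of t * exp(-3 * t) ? (s+3) ^(-2) 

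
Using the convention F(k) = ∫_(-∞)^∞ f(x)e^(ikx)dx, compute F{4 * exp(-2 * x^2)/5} 2 * sqrt(2) * sqrt(pi) * exp(-k^2/8)/5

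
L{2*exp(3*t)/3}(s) 2/(3*(s - 3))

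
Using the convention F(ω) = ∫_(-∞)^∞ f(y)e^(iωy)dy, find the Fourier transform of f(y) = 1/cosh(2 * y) pi/(2 * cosh(pi * ω/4))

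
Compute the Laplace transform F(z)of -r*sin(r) -2*z/(z^2 + 1)^2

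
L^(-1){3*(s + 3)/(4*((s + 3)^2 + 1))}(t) 3*exp(-3*t)*cos(t)/4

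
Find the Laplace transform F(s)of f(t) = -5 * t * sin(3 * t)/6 -5 * s/(s^2 + 9)^2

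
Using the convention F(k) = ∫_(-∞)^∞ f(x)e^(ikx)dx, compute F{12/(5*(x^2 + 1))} 12*pi*exp(-Abs(k))/5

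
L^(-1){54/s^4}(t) 9*t^3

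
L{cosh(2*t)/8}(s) s/(8*(s^2 - 4))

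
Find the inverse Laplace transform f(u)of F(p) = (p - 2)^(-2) u*exp(2*u)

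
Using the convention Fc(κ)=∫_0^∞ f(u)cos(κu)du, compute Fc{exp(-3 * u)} 3/(κ^2 + 9)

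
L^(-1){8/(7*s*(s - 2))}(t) 8*exp(t)*sinh(t)/7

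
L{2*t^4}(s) 48/s^5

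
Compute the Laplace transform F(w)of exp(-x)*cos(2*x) (w + 1)/((w + 1)^2 + 4)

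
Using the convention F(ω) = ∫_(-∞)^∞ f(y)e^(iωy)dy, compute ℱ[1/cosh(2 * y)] pi/(2 * cosh(pi * ω/4))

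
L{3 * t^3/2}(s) 9/s^4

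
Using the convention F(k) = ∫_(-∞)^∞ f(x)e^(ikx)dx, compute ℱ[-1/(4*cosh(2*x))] -pi/(8*cosh(pi*k/4))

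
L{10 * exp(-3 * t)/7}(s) 10/(7 * (s + 3))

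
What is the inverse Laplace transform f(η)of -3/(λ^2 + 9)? -sin(3 * η)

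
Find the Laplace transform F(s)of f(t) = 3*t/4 3/(4*s^2)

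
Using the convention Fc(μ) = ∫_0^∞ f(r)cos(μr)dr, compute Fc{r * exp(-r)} (1 - μ^2)/(μ^2 + 1)^2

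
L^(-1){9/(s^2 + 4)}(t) 9*sin(2*t)/2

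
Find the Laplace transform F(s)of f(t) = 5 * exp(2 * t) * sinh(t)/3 5/(3 * ((s - 2)^2 - 1))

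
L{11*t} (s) 11/s^2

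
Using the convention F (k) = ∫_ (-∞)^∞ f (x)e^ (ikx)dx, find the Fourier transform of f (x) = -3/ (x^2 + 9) -pi*exp (-3*Abs (k))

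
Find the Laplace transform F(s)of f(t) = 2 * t 2/s^2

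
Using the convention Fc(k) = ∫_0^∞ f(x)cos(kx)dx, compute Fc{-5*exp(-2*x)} -10/(k^2 + 4)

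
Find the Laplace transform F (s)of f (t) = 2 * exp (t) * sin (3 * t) 6/ ( (s - 1)^2 + 9)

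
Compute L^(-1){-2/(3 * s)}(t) -2/3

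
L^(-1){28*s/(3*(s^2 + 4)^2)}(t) 7*t*sin(2*t)/3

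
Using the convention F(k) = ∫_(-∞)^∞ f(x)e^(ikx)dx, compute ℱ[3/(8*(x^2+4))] 3*pi*exp(-2*Abs(k))/16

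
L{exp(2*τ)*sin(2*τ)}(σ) 2/((σ - 2)^2 + 4)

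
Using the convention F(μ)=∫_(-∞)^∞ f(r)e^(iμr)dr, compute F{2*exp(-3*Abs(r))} 12/(μ^2 + 9)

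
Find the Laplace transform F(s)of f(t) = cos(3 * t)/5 s/(5 * (s^2 + 9))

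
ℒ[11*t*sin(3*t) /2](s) 33*s/(s^2+9) ^2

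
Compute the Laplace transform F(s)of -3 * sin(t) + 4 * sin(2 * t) 8/(s^2 + 4) - 3/(s^2 + 1)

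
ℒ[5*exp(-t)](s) 5/(s+1)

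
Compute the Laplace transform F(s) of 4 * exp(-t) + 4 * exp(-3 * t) 4/(s + 1) + 4/(s + 3) 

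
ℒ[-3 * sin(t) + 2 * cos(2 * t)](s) 2 * s/(s^2 + 4) - 3/(s^2 + 1)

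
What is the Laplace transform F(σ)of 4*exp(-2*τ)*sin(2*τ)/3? 8/(3*((σ + 2)^2 + 4))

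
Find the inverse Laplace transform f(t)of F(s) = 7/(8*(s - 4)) 7*exp(4*t)/8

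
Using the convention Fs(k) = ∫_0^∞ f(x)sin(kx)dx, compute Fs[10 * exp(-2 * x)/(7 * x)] 10 * atan(k/2)/7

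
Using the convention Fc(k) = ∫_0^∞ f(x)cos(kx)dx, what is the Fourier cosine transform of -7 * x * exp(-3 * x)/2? 7 * (k^2 - 9)/(2 * (k^2 + 9)^2)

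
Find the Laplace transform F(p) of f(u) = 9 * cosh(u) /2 9 * p/(2 * (p^2 - 1) ) 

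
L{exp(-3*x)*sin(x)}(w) 1/((w + 3)^2 + 1)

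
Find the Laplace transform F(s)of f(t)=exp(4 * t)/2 1/(2 * (s - 4))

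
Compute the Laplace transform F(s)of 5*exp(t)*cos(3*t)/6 5*(s - 1)/(6*((s - 1)^2 + 9))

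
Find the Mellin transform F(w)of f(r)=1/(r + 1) pi*csc(pi*w)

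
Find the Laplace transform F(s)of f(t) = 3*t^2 6/s^3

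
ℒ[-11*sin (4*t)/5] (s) -44/ (5*s^2 + 80)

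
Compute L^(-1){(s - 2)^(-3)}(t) t^2 * exp(2 * t)/2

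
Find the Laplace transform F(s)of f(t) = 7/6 7/(6*s)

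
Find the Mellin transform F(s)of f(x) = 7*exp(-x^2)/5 7*gamma(s/2)/10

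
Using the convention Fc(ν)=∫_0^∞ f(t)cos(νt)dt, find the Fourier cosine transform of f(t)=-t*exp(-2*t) (ν^2-4)/(ν^2 + 4)^2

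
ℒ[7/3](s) 7/(3 * s)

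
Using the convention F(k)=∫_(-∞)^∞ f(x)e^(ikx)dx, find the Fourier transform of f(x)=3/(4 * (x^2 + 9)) pi * exp(-3 * Abs(k))/4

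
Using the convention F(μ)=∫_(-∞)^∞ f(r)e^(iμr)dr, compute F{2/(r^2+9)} 2 * pi * exp(-3 * Abs(μ))/3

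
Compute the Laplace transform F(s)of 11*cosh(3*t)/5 11*s/(5*(s^2 - 9))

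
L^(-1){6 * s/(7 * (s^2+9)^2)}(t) t * sin(3 * t)/7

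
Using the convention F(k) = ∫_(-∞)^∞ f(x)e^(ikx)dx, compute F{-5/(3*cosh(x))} -5*pi/(3*cosh(pi*k/2))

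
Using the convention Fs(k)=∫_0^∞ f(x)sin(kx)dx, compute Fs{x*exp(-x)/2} k/(k^2 + 1)^2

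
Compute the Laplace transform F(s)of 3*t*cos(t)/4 3*(s^2-1)/(4*(s^2 + 1)^2)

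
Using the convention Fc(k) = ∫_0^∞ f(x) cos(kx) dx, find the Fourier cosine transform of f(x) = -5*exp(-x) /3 -5/(3*k^2 + 3) 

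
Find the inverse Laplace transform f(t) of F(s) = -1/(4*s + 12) -exp(-3*t) /4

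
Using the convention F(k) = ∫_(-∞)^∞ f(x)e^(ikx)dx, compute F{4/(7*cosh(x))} 4*pi/(7*cosh(pi*k/2))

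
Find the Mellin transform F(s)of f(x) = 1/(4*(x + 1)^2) (-pi*s + pi)/(4*sin(pi*s))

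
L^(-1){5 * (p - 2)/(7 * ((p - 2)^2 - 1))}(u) 5 * exp(2 * u) * cosh(u)/7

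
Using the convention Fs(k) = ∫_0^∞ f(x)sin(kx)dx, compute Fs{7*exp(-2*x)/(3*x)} 7*atan(k/2)/3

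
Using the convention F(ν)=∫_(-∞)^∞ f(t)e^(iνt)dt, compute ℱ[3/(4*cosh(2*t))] 3*pi/(8*cosh(pi*ν/4))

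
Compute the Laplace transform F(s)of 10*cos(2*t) 10*s/(s^2 + 4)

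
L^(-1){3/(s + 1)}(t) 3*exp(-t)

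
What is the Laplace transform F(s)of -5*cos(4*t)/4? -5*s/(4*s^2 + 64)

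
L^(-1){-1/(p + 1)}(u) -exp(-u)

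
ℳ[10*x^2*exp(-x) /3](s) 10*gamma(s + 2) /3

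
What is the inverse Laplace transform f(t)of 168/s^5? 7 * t^4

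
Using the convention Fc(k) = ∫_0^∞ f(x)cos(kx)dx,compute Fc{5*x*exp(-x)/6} 5*(1 - k^2)/(6*(k^2+1)^2)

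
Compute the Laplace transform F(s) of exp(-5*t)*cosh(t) (s + 5) /((s + 5) ^2 - 1) 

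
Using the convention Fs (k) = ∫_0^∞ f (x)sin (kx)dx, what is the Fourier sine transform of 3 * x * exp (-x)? 6 * k/ (k^2 + 1)^2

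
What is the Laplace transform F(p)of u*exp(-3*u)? (p + 3)^(-2)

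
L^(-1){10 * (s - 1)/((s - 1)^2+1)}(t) 10 * exp(t) * cos(t)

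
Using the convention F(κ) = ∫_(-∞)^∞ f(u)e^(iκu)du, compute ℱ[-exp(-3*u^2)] -sqrt(3)*sqrt(pi)*exp(-κ^2/12)/3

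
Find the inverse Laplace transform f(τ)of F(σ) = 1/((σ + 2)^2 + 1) exp(-2*τ)*sin(τ)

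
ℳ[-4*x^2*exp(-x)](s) -4*gamma(s + 2)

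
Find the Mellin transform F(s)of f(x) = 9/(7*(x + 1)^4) 3*gamma(s)*gamma(4 - s)/14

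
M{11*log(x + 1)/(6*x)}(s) -11*pi*csc(pi*s)/(6*s - 6)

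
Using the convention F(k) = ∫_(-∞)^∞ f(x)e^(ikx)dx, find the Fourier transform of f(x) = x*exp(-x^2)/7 I*sqrt(pi)*k*exp(-k^2/4)/14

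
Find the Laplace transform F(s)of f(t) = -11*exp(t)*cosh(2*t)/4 11*(1 - s)/(4*((s - 1)^2 - 4))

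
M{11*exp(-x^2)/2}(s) 11*gamma(s/2)/4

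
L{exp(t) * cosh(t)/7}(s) (s - 1)/(7 * s * (s - 2))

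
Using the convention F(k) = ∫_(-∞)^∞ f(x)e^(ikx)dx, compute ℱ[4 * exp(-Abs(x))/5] 8/(5 * (k^2+1))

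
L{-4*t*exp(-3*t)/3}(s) -4/(3*(s + 3)^2)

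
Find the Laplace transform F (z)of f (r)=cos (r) z/ (z^2 + 1)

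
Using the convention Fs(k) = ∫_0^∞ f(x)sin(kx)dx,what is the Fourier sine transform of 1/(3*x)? pi/6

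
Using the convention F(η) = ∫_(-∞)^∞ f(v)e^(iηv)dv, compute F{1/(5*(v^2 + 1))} pi*exp(-Abs(η))/5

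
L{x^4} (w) 24/w^5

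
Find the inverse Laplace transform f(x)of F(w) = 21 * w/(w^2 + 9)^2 7 * x * sin(3 * x)/2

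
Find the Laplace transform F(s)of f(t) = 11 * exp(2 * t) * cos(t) 11 * (s - 2)/((s - 2)^2+1)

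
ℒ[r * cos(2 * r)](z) (z^2 - 4)/(z^2+4)^2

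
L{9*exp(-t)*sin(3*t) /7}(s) 27/(7*((s + 1) ^2 + 9) ) 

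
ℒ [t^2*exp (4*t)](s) 2/ (s - 4) ^3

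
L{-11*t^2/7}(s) -22/(7*s^3)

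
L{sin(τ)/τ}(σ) atan(1/σ)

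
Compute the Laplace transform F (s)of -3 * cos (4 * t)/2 -3 * s/ (2 * s^2 + 32)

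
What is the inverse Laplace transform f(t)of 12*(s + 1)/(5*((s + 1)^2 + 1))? 12*exp(-t)*cos(t)/5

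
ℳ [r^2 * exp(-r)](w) gamma(w + 2)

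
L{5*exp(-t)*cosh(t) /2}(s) 5*(s + 1) /(2*s*(s + 2) ) 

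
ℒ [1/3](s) 1/(3 * s)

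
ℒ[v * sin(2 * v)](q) 4 * q/(q^2 + 4)^2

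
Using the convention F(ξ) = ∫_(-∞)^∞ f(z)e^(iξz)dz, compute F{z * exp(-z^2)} I * sqrt(pi) * ξ * exp(-ξ^2/4)/2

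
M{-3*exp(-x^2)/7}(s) -3*gamma(s/2)/14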